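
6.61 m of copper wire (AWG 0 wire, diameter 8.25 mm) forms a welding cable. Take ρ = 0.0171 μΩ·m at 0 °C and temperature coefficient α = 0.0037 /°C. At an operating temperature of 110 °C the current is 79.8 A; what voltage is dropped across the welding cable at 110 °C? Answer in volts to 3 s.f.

ρ = 0.0171 μΩ·m = 1.71×10^-8 Ω·m
A = π(8.25/2 mm)² = π(4.1250e-03 m)² = 5.346e-05 m²
R₍0₎ = ρL/A = (1.71×10^-8)(6.61)/(5.346e-05) = 0.002114 Ω
R₍110₎ = R₍0₎(1 + αΔT) = 0.002114 × (1 + 0.0037×110) = 0.002975 Ω
V = IR = 79.8 × 0.002975 = 0.237 V

0.237 V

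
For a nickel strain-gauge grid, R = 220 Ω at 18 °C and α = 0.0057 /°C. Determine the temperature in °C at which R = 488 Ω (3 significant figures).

R = R₀(1 + α(T − T₀)) ⇒ T = T₀ + (R/R₀ − 1)/α
T = 18 + (488/220 − 1)/0.0057 = 18 + (1.218)/0.0057 = 232 °C

232 °C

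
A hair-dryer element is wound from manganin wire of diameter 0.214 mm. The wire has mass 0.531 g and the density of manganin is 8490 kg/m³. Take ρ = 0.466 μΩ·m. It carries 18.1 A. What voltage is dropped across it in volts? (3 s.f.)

408 V

ρ = 0.466 μΩ·m = 4.66×10^-7 Ω·m
A = π(d/2)² = π(1.0700e-04 m)² = 3.5968e-08 m²
L = m/(density·A) = 5.310×10^-4/(8490×3.5968e-08) = 1.739 m
R = ρL/A = (4.66×10^-7)(1.739)/(3.5968e-08) = 22.53 Ω
V = IR = 18.1 × 22.53 = 408 V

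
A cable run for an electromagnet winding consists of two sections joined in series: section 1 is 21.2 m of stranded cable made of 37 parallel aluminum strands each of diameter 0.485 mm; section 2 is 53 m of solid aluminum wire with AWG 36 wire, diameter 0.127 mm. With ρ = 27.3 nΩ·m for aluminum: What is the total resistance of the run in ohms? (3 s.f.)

ρ = 27.3 nΩ·m = 2.73×10^-8 Ω·m
Section 1: A_strand = π(2.4250e-04)² = 1.847e-07 m²; R₁ = ρL/(N·A_s) = (2.73×10^-8)(21.2)/(37×1.847e-07) = 0.08467 Ω
Section 2: A = π(0.127/2 mm)² = π(6.3500e-05 m)² = 1.267e-08 m²
R₂ = (2.73×10^-8)(53)/(1.267e-08) = 114.2 Ω
R = R₁ + R₂ = 114 Ω

114 Ω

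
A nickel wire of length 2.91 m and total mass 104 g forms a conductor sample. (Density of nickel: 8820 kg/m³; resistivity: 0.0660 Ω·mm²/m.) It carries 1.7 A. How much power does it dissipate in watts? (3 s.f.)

ρ = 0.0660 Ω·mm²/m = 6.60×10^-8 Ω·m
A = m/(density·L) = 0.104/(8820×2.91) = 4.0520e-06 m²
R = ρL/A = (6.60×10^-8)(2.91)/(4.0520e-06) = 0.0474 Ω
P = I²R = (1.7)² × 0.0474 = 0.137 W

0.137 W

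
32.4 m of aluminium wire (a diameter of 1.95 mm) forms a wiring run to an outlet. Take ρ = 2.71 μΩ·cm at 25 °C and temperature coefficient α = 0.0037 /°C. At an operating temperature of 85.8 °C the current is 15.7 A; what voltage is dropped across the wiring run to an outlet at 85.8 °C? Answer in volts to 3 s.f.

5.65 V

ρ = 2.71 μΩ·cm = 2.71×10^-8 Ω·m
A = π(d/2)² = π(9.7500e-04 m)² = 2.986e-06 m²
R₍25₎ = ρL/A = (2.71×10^-8)(32.4)/(2.986e-06) = 0.294 Ω
R₍85.8₎ = R₍25₎(1 + αΔT) = 0.294 × (1 + 0.0037×60.8) = 0.3601 Ω
V = IR = 15.7 × 0.3601 = 5.65 V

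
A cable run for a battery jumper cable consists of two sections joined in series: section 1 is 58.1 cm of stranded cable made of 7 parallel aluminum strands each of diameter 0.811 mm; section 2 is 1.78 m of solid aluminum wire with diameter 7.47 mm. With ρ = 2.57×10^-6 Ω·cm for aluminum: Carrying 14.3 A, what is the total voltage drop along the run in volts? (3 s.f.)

ρ = 2.57×10^-6 Ω·cm = 2.57×10^-8 Ω·m
Section 1: A_strand = π(4.0550e-04)² = 5.166e-07 m²; R₁ = ρL/(N·A_s) = (2.57×10^-8)(0.581)/(7×5.166e-07) = 0.004129 Ω
Section 2: A = π(d/2)² = π(3.7350e-03 m)² = 4.383e-05 m²
R₂ = (2.57×10^-8)(1.78)/(4.383e-05) = 0.001044 Ω
R = R₁ + R₂ = 0.005173 Ω
V = IR = 14.3 × 0.005173 = 0.0740 V

0.0740 V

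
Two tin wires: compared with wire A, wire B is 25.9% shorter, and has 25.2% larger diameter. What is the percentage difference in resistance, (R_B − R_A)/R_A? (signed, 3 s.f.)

R ∝ L/d², so R_B/R_A = (1 − 25.9/100) × (1 + 25.2/100)⁻²
= 0.741 × 0.638 = 0.4727
(R_B − R_A)/R_A = 0.4727 − 1 = -52.7%

-52.7%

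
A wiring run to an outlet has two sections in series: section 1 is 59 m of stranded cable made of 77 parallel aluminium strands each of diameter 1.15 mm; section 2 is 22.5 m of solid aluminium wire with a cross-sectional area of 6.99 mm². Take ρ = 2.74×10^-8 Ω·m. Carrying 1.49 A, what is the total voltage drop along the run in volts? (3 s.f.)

0.162 V

Section 1: A_strand = π(5.7500e-04)² = 1.039e-06 m²; R₁ = ρL/(N·A_s) = (2.74×10^-8)(59)/(77×1.039e-06) = 0.02021 Ω
Section 2: A = 6.99 mm² = 6.990e-06 m²
R₂ = (2.74×10^-8)(22.5)/(6.990e-06) = 0.0882 Ω
R = R₁ + R₂ = 0.1084 Ω
V = IR = 1.49 × 0.1084 = 0.162 V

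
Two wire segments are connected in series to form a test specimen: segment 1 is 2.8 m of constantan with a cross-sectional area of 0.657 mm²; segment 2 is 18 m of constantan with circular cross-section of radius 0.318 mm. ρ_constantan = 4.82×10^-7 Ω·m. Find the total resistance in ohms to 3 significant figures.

Segment 1: A = 0.657 mm² = 6.570e-07 m²
R₁ = ρL/A = (4.82×10^-7)(2.8)/(6.570e-07) = 2.054 Ω
Segment 2: A = πr² = π(3.1800e-04 m)² = 3.177e-07 m²
R₂ = (4.82×10^-7)(18)/(3.177e-07) = 27.31 Ω
R = R₁ + R₂ = 29.4 Ω

29.4 Ω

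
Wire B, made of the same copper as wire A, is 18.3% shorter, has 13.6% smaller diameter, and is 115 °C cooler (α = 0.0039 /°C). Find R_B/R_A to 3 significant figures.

R ∝ ρL/d² with ρ ∝ (1+αΔT), so R_B/R_A = (1 − 18.3/100) × (1 − 13.6/100)⁻² × (1 − 0.0039×115)
= 0.817 × 1.34 × 0.5515 = 0.604

0.604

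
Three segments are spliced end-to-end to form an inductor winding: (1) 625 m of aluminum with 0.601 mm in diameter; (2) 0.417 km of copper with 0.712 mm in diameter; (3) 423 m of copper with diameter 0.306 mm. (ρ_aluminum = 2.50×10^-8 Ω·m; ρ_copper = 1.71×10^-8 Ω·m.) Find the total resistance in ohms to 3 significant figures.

Seg 1: A = π(d/2)² = π(3.0050e-04 m)² = 2.837e-07 m²
R_1 = (2.50×10^-8)(625)/(2.837e-07) = 55.08 Ω
Seg 2: A = π(d/2)² = π(3.5600e-04 m)² = 3.982e-07 m²
R_2 = (1.71×10^-8)(417)/(3.982e-07) = 17.91 Ω
Seg 3: A = π(d/2)² = π(1.5300e-04 m)² = 7.354e-08 m²
R_3 = (1.71×10^-8)(423)/(7.354e-08) = 98.36 Ω
R_total = R_1 + R_2 + R_3 = 171 Ω

171 Ω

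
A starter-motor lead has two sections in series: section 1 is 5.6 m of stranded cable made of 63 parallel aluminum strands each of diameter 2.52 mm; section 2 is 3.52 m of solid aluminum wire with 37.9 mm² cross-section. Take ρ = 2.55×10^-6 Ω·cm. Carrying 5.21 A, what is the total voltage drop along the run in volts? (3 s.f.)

ρ = 2.55×10^-6 Ω·cm = 2.55×10^-8 Ω·m
Section 1: A_strand = π(1.2600e-03)² = 4.988e-06 m²; R₁ = ρL/(N·A_s) = (2.55×10^-8)(5.6)/(63×4.988e-06) = 4.545×10^-4 Ω
Section 2: A = 37.9 mm² = 3.790e-05 m²
R₂ = (2.55×10^-8)(3.52)/(3.790e-05) = 0.002368 Ω
R = R₁ + R₂ = 0.002823 Ω
V = IR = 5.21 × 0.002823 = 0.0147 V

0.0147 V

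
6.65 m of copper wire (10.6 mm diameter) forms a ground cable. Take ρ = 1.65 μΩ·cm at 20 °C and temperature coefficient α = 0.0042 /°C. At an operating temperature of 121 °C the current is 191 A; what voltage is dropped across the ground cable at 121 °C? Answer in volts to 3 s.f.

0.338 V

ρ = 1.65 μΩ·cm = 1.65×10^-8 Ω·m
A = π(d/2)² = π(5.3000e-03 m)² = 8.825e-05 m²
R₍20₎ = ρL/A = (1.65×10^-8)(6.65)/(8.825e-05) = 0.001243 Ω
R₍121₎ = R₍20₎(1 + αΔT) = 0.001243 × (1 + 0.0042×101) = 0.001771 Ω
V = IR = 191 × 0.001771 = 0.338 V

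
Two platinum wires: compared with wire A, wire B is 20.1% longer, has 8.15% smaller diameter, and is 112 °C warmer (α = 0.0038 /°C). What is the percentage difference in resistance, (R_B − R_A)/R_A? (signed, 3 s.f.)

R ∝ ρL/d² with ρ ∝ (1+αΔT), so R_B/R_A = (1 + 20.1/100) × (1 − 8.15/100)⁻² × (1 + 0.0038×112)
= 1.201 × 1.185 × 1.426 = 2.03
(R_B − R_A)/R_A = 2.03 − 1 = 103%

103%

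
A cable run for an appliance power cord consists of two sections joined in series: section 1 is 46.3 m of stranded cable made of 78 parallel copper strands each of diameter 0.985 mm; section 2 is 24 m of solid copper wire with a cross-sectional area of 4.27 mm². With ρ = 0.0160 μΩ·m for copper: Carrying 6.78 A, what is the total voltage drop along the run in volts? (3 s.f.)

ρ = 0.0160 μΩ·m = 1.60×10^-8 Ω·m
Section 1: A_strand = π(4.9250e-04)² = 7.620e-07 m²; R₁ = ρL/(N·A_s) = (1.60×10^-8)(46.3)/(78×7.620e-07) = 0.01246 Ω
Section 2: A = 4.27 mm² = 4.270e-06 m²
R₂ = (1.60×10^-8)(24)/(4.270e-06) = 0.08993 Ω
R = R₁ + R₂ = 0.1024 Ω
V = IR = 6.78 × 0.1024 = 0.694 V

0.694 V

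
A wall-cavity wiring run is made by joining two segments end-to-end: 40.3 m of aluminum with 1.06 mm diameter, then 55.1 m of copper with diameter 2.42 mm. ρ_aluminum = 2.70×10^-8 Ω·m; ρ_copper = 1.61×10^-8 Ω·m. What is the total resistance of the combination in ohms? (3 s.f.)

Segment 1: A = π(d/2)² = π(5.3000e-04 m)² = 8.825e-07 m²
R₁ = ρL/A = (2.70×10^-8)(40.3)/(8.825e-07) = 1.233 Ω
Segment 2: A = π(d/2)² = π(1.2100e-03 m)² = 4.600e-06 m²
R₂ = (1.61×10^-8)(55.1)/(4.600e-06) = 0.1929 Ω
R = R₁ + R₂ = 1.43 Ω

1.43 Ω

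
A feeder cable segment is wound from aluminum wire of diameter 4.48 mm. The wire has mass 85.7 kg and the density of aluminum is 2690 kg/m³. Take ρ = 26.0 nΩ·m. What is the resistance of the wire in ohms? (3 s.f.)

3.33 Ω

ρ = 26.0 nΩ·m = 2.60×10^-8 Ω·m
A = π(d/2)² = π(2.2400e-03 m)² = 1.5763e-05 m²
L = m/(density·A) = 85.7/(2690×1.5763e-05) = 2021 m
R = ρL/A = (2.60×10^-8)(2021)/(1.5763e-05) = 3.33 Ω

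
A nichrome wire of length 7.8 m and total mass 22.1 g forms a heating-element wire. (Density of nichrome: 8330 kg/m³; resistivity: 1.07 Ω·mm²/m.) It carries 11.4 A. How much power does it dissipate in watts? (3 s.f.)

ρ = 1.07 Ω·mm²/m = 1.07×10^-6 Ω·m
A = m/(density·L) = 0.0221/(8330×7.8) = 3.4014e-07 m²
R = ρL/A = (1.07×10^-6)(7.8)/(3.4014e-07) = 24.54 Ω
P = I²R = (11.4)² × 24.54 = 3190 W

3190 W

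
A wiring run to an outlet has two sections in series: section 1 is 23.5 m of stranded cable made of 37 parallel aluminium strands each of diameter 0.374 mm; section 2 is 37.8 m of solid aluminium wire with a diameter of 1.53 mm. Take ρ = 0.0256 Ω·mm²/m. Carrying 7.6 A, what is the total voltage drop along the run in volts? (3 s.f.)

5.12 V

ρ = 0.0256 Ω·mm²/m = 2.56×10^-8 Ω·m
Section 1: A_strand = π(1.8700e-04)² = 1.099e-07 m²; R₁ = ρL/(N·A_s) = (2.56×10^-8)(23.5)/(37×1.099e-07) = 0.148 Ω
Section 2: A = π(d/2)² = π(7.6500e-04 m)² = 1.839e-06 m²
R₂ = (2.56×10^-8)(37.8)/(1.839e-06) = 0.5263 Ω
R = R₁ + R₂ = 0.6743 Ω
V = IR = 7.6 × 0.6743 = 5.12 V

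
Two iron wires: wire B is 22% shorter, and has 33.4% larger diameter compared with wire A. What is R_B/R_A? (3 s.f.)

0.438

R ∝ L/d², so R_B/R_A = (1 − 22/100) × (1 + 33.4/100)⁻²
= 0.78 × 0.5619 = 0.438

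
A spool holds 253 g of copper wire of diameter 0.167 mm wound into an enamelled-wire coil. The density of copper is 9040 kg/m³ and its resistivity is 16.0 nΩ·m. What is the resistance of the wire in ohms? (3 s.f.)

ρ = 16.0 nΩ·m = 1.60×10^-8 Ω·m
A = π(d/2)² = π(8.3500e-05 m)² = 2.1904e-08 m²
L = m/(density·A) = 0.253/(9040×2.1904e-08) = 1278 m
R = ρL/A = (1.60×10^-8)(1278)/(2.1904e-08) = 933 Ω

933 Ω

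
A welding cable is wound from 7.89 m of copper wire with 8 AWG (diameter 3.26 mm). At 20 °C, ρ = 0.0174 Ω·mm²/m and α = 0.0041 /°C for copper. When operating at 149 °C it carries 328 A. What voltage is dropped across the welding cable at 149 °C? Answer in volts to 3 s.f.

ρ = 0.0174 Ω·mm²/m = 1.74×10^-8 Ω·m
A = π(3.26/2 mm)² = π(1.6300e-03 m)² = 8.347e-06 m²
R₍20₎ = ρL/A = (1.74×10^-8)(7.89)/(8.347e-06) = 0.01645 Ω
R₍149₎ = R₍20₎(1 + αΔT) = 0.01645 × (1 + 0.0041×129) = 0.02515 Ω
V = IR = 328 × 0.02515 = 8.25 V

8.25 V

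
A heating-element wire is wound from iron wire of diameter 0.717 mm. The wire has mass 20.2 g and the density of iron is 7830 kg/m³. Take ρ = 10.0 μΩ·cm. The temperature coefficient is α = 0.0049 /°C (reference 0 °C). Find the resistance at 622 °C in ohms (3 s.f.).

6.41 Ω

ρ = 10.0 μΩ·cm = 1.00×10^-7 Ω·m
A = π(d/2)² = π(3.5850e-04 m)² = 4.0376e-07 m²
L = m/(density·A) = 0.0202/(7830×4.0376e-07) = 6.389 m
R = ρL/A = (1.00×10^-7)(6.389)/(4.0376e-07) = 1.582 Ω
R(622 °C) = 1.582 × (1 + 0.0049×622) = 6.41 Ω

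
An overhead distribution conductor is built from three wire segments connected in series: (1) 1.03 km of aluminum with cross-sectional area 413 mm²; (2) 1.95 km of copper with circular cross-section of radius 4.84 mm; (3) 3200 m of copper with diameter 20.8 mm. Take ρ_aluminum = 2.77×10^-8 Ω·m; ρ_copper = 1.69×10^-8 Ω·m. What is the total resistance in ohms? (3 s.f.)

Seg 1: A = 413 mm² = 4.130e-04 m²
R_1 = (2.77×10^-8)(1030)/(4.130e-04) = 0.06908 Ω
Seg 2: A = πr² = π(4.8400e-03 m)² = 7.359e-05 m²
R_2 = (1.69×10^-8)(1950)/(7.359e-05) = 0.4478 Ω
Seg 3: A = π(d/2)² = π(1.0400e-02 m)² = 3.398e-04 m²
R_3 = (1.69×10^-8)(3200)/(3.398e-04) = 0.1592 Ω
R_total = R_1 + R_2 + R_3 = 0.676 Ω

0.676 Ω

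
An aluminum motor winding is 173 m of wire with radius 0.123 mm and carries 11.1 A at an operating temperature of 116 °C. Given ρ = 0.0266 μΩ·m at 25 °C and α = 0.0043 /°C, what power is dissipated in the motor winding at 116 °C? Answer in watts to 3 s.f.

16600 W

ρ = 0.0266 μΩ·m = 2.66×10^-8 Ω·m
A = πr² = π(1.2300e-04 m)² = 4.753e-08 m²
R₍25₎ = ρL/A = (2.66×10^-8)(173)/(4.753e-08) = 96.82 Ω
R₍116₎ = R₍25₎(1 + αΔT) = 96.82 × (1 + 0.0043×91) = 134.7 Ω
P = I²R = (11.1)² × 134.7 = 16600 W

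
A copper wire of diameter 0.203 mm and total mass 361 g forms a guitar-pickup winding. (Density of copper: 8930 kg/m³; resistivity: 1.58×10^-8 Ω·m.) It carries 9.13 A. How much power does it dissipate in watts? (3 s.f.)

A = π(d/2)² = π(1.0150e-04 m)² = 3.2365e-08 m²
L = m/(density·A) = 0.361/(8930×3.2365e-08) = 1249 m
R = ρL/A = (1.58×10^-8)(1249)/(3.2365e-08) = 609.7 Ω
P = I²R = (9.13)² × 609.7 = 50800 W

50800 W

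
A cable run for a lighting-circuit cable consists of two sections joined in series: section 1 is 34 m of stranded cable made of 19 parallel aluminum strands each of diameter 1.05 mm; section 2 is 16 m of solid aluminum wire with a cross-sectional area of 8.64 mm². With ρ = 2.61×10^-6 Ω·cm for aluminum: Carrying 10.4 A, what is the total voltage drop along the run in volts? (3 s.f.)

ρ = 2.61×10^-6 Ω·cm = 2.61×10^-8 Ω·m
Section 1: A_strand = π(5.2500e-04)² = 8.659e-07 m²; R₁ = ρL/(N·A_s) = (2.61×10^-8)(34)/(19×8.659e-07) = 0.05394 Ω
Section 2: A = 8.64 mm² = 8.640e-06 m²
R₂ = (2.61×10^-8)(16)/(8.640e-06) = 0.04833 Ω
R = R₁ + R₂ = 0.1023 Ω
V = IR = 10.4 × 0.1023 = 1.06 V

1.06 V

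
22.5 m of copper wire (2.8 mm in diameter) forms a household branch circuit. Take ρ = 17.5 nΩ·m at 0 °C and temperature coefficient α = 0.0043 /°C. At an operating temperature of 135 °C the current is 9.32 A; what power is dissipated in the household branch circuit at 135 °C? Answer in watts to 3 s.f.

ρ = 17.5 nΩ·m = 1.75×10^-8 Ω·m
A = π(d/2)² = π(1.4000e-03 m)² = 6.158e-06 m²
R₍0₎ = ρL/A = (1.75×10^-8)(22.5)/(6.158e-06) = 0.06395 Ω
R₍135₎ = R₍0₎(1 + αΔT) = 0.06395 × (1 + 0.0043×135) = 0.1011 Ω
P = I²R = (9.32)² × 0.1011 = 8.78 W

8.78 W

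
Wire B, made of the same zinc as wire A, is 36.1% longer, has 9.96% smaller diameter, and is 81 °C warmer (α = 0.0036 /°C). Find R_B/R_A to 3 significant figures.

2.17

R ∝ ρL/d² with ρ ∝ (1+αΔT), so R_B/R_A = (1 + 36.1/100) × (1 − 9.96/100)⁻² × (1 + 0.0036×81)
= 1.361 × 1.234 × 1.292 = 2.17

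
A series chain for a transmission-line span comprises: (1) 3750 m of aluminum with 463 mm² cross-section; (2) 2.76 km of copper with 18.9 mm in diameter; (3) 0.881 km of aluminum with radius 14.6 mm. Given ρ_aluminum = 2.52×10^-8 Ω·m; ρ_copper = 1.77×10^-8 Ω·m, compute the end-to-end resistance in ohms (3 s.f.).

0.411 Ω

Seg 1: A = 463 mm² = 4.630e-04 m²
R_1 = (2.52×10^-8)(3750)/(4.630e-04) = 0.2041 Ω
Seg 2: A = π(d/2)² = π(9.4500e-03 m)² = 2.806e-04 m²
R_2 = (1.77×10^-8)(2760)/(2.806e-04) = 0.1741 Ω
Seg 3: A = πr² = π(1.4600e-02 m)² = 6.697e-04 m²
R_3 = (2.52×10^-8)(881)/(6.697e-04) = 0.03315 Ω
R_total = R_1 + R_2 + R_3 = 0.411 Ω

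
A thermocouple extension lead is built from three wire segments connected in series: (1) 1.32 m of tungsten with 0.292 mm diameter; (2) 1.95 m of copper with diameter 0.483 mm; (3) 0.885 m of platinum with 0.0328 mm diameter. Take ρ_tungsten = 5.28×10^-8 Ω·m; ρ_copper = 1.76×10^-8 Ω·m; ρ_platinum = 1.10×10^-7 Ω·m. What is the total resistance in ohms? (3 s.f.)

116 Ω

Seg 1: A = π(d/2)² = π(1.4600e-04 m)² = 6.697e-08 m²
R_1 = (5.28×10^-8)(1.32)/(6.697e-08) = 1.041 Ω
Seg 2: A = π(d/2)² = π(2.4150e-04 m)² = 1.832e-07 m²
R_2 = (1.76×10^-8)(1.95)/(1.832e-07) = 0.1873 Ω
Seg 3: A = π(d/2)² = π(1.6400e-05 m)² = 8.450e-10 m²
R_3 = (1.10×10^-7)(0.885)/(8.450e-10) = 115.2 Ω
R_total = R_1 + R_2 + R_3 = 116 Ω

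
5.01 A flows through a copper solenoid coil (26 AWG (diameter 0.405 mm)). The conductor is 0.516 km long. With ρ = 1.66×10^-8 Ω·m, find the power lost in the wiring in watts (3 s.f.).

A = π(0.405/2 mm)² = π(2.0250e-04 m)² = 1.288e-07 m²
R = ρL/A = (1.66×10^-8)(516)/(1.288e-07) = 66.49 Ω
P = I²R = (5.01)² × 66.49 = 1670 W

1670 W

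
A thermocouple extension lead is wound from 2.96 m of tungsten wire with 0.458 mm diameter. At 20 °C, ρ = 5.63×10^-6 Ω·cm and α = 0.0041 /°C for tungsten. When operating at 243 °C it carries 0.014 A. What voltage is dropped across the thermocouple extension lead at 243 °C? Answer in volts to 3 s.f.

ρ = 5.63×10^-6 Ω·cm = 5.63×10^-8 Ω·m
A = π(d/2)² = π(2.2900e-04 m)² = 1.647e-07 m²
R₍20₎ = ρL/A = (5.63×10^-8)(2.96)/(1.647e-07) = 1.012 Ω
R₍243₎ = R₍20₎(1 + αΔT) = 1.012 × (1 + 0.0041×223) = 1.936 Ω
V = IR = 0.014 × 1.936 = 0.0271 V

0.0271 V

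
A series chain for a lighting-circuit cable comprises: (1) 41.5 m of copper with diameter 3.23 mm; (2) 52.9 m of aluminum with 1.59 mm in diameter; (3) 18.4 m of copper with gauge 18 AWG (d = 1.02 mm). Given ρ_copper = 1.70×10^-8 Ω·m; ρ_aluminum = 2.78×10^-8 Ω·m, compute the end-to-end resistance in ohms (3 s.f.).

Seg 1: A = π(d/2)² = π(1.6150e-03 m)² = 8.194e-06 m²
R_1 = (1.70×10^-8)(41.5)/(8.194e-06) = 0.0861 Ω
Seg 2: A = π(d/2)² = π(7.9500e-04 m)² = 1.986e-06 m²
R_2 = (2.78×10^-8)(52.9)/(1.986e-06) = 0.7407 Ω
Seg 3: A = π(1.02/2 mm)² = π(5.1000e-04 m)² = 8.171e-07 m²
R_3 = (1.70×10^-8)(18.4)/(8.171e-07) = 0.3828 Ω
R_total = R_1 + R_2 + R_3 = 1.21 Ω

1.21 Ω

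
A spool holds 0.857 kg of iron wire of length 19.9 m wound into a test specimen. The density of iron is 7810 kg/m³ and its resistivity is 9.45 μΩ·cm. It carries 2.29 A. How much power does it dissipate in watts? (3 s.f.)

ρ = 9.45 μΩ·cm = 9.45×10^-8 Ω·m
A = m/(density·L) = 0.857/(7810×19.9) = 5.5141e-06 m²
R = ρL/A = (9.45×10^-8)(19.9)/(5.5141e-06) = 0.341 Ω
P = I²R = (2.29)² × 0.341 = 1.79 W

1.79 W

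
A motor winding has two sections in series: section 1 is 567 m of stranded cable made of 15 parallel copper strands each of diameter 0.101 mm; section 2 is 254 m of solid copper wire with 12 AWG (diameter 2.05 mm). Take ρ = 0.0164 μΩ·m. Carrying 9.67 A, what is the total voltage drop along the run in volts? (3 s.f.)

760 V

ρ = 0.0164 μΩ·m = 1.64×10^-8 Ω·m
Section 1: A_strand = π(5.0500e-05)² = 8.012e-09 m²; R₁ = ρL/(N·A_s) = (1.64×10^-8)(567)/(15×8.012e-09) = 77.38 Ω
Section 2: A = π(2.05/2 mm)² = π(1.0250e-03 m)² = 3.301e-06 m²
R₂ = (1.64×10^-8)(254)/(3.301e-06) = 1.262 Ω
R = R₁ + R₂ = 78.64 Ω
V = IR = 9.67 × 78.64 = 760 V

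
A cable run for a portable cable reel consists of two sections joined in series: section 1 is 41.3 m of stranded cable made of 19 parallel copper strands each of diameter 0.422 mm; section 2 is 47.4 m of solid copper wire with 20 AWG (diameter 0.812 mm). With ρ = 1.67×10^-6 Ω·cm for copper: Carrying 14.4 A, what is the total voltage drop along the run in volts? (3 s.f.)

ρ = 1.67×10^-6 Ω·cm = 1.67×10^-8 Ω·m
Section 1: A_strand = π(2.1100e-04)² = 1.399e-07 m²; R₁ = ρL/(N·A_s) = (1.67×10^-8)(41.3)/(19×1.399e-07) = 0.2595 Ω
Section 2: A = π(0.812/2 mm)² = π(4.0600e-04 m)² = 5.178e-07 m²
R₂ = (1.67×10^-8)(47.4)/(5.178e-07) = 1.529 Ω
R = R₁ + R₂ = 1.788 Ω
V = IR = 14.4 × 1.788 = 25.7 V

25.7 V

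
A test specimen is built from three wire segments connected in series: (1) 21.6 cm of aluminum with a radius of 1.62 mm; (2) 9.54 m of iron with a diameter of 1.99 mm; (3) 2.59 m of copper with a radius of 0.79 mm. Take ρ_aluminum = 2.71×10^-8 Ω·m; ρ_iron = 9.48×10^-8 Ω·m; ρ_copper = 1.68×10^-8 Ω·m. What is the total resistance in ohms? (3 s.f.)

0.314 Ω

Seg 1: A = πr² = π(1.6200e-03 m)² = 8.245e-06 m²
R_1 = (2.71×10^-8)(0.216)/(8.245e-06) = 7.100×10^-4 Ω
Seg 2: A = π(d/2)² = π(9.9500e-04 m)² = 3.110e-06 m²
R_2 = (9.48×10^-8)(9.54)/(3.110e-06) = 0.2908 Ω
Seg 3: A = πr² = π(7.9000e-04 m)² = 1.961e-06 m²
R_3 = (1.68×10^-8)(2.59)/(1.961e-06) = 0.02219 Ω
R_total = R_1 + R_2 + R_3 = 0.314 Ω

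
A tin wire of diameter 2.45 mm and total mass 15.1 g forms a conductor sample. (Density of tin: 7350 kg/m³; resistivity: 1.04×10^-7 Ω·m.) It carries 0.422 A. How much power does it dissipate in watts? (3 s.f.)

A = π(d/2)² = π(1.2250e-03 m)² = 4.7144e-06 m²
L = m/(density·A) = 0.0151/(7350×4.7144e-06) = 0.4358 m
R = ρL/A = (1.04×10^-7)(0.4358)/(4.7144e-06) = 0.009613 Ω
P = I²R = (0.422)² × 0.009613 = 0.00171 W

0.00171 W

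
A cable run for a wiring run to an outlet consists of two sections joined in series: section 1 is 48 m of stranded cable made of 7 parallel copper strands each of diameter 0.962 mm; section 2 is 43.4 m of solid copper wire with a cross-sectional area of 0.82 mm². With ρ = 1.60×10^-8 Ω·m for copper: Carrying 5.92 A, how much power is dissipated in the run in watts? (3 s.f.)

35.0 W

Section 1: A_strand = π(4.8100e-04)² = 7.268e-07 m²; R₁ = ρL/(N·A_s) = (1.60×10^-8)(48)/(7×7.268e-07) = 0.1509 Ω
Section 2: A = 0.82 mm² = 8.200e-07 m²
R₂ = (1.60×10^-8)(43.4)/(8.200e-07) = 0.8468 Ω
R = R₁ + R₂ = 0.9978 Ω
P = I²R = (5.92)² × 0.9978 = 35.0 W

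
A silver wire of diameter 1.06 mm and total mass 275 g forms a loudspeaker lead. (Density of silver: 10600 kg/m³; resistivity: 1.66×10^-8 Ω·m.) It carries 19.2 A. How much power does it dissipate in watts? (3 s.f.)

204 W

A = π(d/2)² = π(5.3000e-04 m)² = 8.8247e-07 m²
L = m/(density·A) = 0.275/(10600×8.8247e-07) = 29.4 m
R = ρL/A = (1.66×10^-8)(29.4)/(8.8247e-07) = 0.553 Ω
P = I²R = (19.2)² × 0.553 = 204 W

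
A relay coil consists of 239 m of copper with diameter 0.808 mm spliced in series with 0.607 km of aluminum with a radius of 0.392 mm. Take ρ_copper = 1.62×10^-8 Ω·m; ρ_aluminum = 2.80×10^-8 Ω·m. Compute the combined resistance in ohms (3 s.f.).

Segment 1: A = π(d/2)² = π(4.0400e-04 m)² = 5.128e-07 m²
R₁ = ρL/A = (1.62×10^-8)(239)/(5.128e-07) = 7.551 Ω
Segment 2: A = πr² = π(3.9200e-04 m)² = 4.827e-07 m²
R₂ = (2.80×10^-8)(607)/(4.827e-07) = 35.21 Ω
R = R₁ + R₂ = 42.8 Ω

42.8 Ω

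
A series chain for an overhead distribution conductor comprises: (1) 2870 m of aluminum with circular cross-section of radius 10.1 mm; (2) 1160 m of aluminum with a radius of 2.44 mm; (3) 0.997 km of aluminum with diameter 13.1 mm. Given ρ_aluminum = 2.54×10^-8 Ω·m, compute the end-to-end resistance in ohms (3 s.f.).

Seg 1: A = πr² = π(1.0100e-02 m)² = 3.205e-04 m²
R_1 = (2.54×10^-8)(2870)/(3.205e-04) = 0.2275 Ω
Seg 2: A = πr² = π(2.4400e-03 m)² = 1.870e-05 m²
R_2 = (2.54×10^-8)(1160)/(1.870e-05) = 1.575 Ω
Seg 3: A = π(d/2)² = π(6.5500e-03 m)² = 1.348e-04 m²
R_3 = (2.54×10^-8)(997)/(1.348e-04) = 0.1879 Ω
R_total = R_1 + R_2 + R_3 = 1.99 Ω

1.99 Ω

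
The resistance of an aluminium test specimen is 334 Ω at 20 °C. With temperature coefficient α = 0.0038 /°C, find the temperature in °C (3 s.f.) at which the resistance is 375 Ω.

R = R₀(1 + α(T − T₀)) ⇒ T = T₀ + (R/R₀ − 1)/α
T = 20 + (375/334 − 1)/0.0038 = 20 + (0.1228)/0.0038 = 52.3 °C

52.3 °C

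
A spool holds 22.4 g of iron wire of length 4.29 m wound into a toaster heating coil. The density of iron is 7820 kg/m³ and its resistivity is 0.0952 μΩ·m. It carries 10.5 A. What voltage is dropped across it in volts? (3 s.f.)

6.42 V

ρ = 0.0952 μΩ·m = 9.52×10^-8 Ω·m
A = m/(density·L) = 0.0224/(7820×4.29) = 6.6770e-07 m²
R = ρL/A = (9.52×10^-8)(4.29)/(6.6770e-07) = 0.6117 Ω
V = IR = 10.5 × 0.6117 = 6.42 V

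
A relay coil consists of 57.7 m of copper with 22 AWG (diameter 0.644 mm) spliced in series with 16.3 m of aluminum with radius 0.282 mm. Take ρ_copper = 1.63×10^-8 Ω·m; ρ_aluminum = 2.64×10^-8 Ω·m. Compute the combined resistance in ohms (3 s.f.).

4.61 Ω

Segment 1: A = π(0.644/2 mm)² = π(3.2200e-04 m)² = 3.257e-07 m²
R₁ = ρL/A = (1.63×10^-8)(57.7)/(3.257e-07) = 2.887 Ω
Segment 2: A = πr² = π(2.8200e-04 m)² = 2.498e-07 m²
R₂ = (2.64×10^-8)(16.3)/(2.498e-07) = 1.722 Ω
R = R₁ + R₂ = 4.61 Ω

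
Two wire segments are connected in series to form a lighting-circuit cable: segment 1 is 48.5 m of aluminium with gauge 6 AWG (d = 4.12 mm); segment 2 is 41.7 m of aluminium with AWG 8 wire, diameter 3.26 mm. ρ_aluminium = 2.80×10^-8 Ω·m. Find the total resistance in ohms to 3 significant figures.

0.242 Ω

Segment 1: A = π(4.12/2 mm)² = π(2.0600e-03 m)² = 1.333e-05 m²
R₁ = ρL/A = (2.80×10^-8)(48.5)/(1.333e-05) = 0.1019 Ω
Segment 2: A = π(3.26/2 mm)² = π(1.6300e-03 m)² = 8.347e-06 m²
R₂ = (2.80×10^-8)(41.7)/(8.347e-06) = 0.1399 Ω
R = R₁ + R₂ = 0.242 Ω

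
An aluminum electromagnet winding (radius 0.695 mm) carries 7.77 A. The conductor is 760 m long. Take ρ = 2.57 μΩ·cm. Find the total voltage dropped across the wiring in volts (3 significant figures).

ρ = 2.57 μΩ·cm = 2.57×10^-8 Ω·m
A = πr² = π(6.9500e-04 m)² = 1.517e-06 m²
R = ρL/A = (2.57×10^-8)(760)/(1.517e-06) = 12.87 Ω
V = IR = 7.77 × 12.87 = 100 V

100 V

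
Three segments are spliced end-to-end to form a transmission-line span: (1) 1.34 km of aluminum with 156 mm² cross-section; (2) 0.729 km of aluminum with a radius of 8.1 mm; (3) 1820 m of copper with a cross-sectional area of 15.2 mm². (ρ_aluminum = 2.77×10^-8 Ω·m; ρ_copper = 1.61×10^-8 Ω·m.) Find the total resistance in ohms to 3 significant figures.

Seg 1: A = 156 mm² = 1.560e-04 m²
R_1 = (2.77×10^-8)(1340)/(1.560e-04) = 0.2379 Ω
Seg 2: A = πr² = π(8.1000e-03 m)² = 2.061e-04 m²
R_2 = (2.77×10^-8)(729)/(2.061e-04) = 0.09797 Ω
Seg 3: A = 15.2 mm² = 1.520e-05 m²
R_3 = (1.61×10^-8)(1820)/(1.520e-05) = 1.928 Ω
R_total = R_1 + R_2 + R_3 = 2.26 Ω

2.26 Ω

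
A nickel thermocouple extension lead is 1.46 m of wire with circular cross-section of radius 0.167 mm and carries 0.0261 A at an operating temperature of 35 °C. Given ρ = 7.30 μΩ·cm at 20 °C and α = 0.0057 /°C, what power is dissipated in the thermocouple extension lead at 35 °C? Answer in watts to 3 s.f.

9.00×10^-4 W

ρ = 7.30 μΩ·cm = 7.30×10^-8 Ω·m
A = πr² = π(1.6700e-04 m)² = 8.762e-08 m²
R₍20₎ = ρL/A = (7.30×10^-8)(1.46)/(8.762e-08) = 1.216 Ω
R₍35₎ = R₍20₎(1 + αΔT) = 1.216 × (1 + 0.0057×15) = 1.32 Ω
P = I²R = (0.0261)² × 1.32 = 9.00×10^-4 W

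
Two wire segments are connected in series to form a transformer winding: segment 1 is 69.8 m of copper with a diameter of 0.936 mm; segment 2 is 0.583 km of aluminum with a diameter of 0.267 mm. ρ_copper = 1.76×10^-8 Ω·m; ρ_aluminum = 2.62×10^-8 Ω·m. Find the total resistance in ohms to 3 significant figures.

Segment 1: A = π(d/2)² = π(4.6800e-04 m)² = 6.881e-07 m²
R₁ = ρL/A = (1.76×10^-8)(69.8)/(6.881e-07) = 1.785 Ω
Segment 2: A = π(d/2)² = π(1.3350e-04 m)² = 5.599e-08 m²
R₂ = (2.62×10^-8)(583)/(5.599e-08) = 272.8 Ω
R = R₁ + R₂ = 275 Ω

275 Ω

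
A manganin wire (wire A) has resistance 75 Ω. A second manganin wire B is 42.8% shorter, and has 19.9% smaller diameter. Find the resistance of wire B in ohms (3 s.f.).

66.9 Ω

R ∝ L/d², so R_B/R_A = (1 − 42.8/100) × (1 − 19.9/100)⁻²
= 0.572 × 1.559 = 0.8915
R_B = 0.8915 × 75 = 66.9 Ω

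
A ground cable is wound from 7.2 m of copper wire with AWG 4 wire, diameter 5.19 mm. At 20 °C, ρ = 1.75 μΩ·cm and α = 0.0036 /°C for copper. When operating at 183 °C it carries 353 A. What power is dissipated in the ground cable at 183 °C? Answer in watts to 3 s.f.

ρ = 1.75 μΩ·cm = 1.75×10^-8 Ω·m
A = π(5.19/2 mm)² = π(2.5950e-03 m)² = 2.116e-05 m²
R₍20₎ = ρL/A = (1.75×10^-8)(7.2)/(2.116e-05) = 0.005956 Ω
R₍183₎ = R₍20₎(1 + αΔT) = 0.005956 × (1 + 0.0036×163) = 0.009451 Ω
P = I²R = (353)² × 0.009451 = 1180 W

1180 W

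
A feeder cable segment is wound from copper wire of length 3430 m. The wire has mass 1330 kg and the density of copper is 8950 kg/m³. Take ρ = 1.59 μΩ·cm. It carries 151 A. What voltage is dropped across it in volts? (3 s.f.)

190 V

ρ = 1.59 μΩ·cm = 1.59×10^-8 Ω·m
A = m/(density·L) = 1330/(8950×3430) = 4.3325e-05 m²
R = ρL/A = (1.59×10^-8)(3430)/(4.3325e-05) = 1.259 Ω
V = IR = 151 × 1.259 = 190 V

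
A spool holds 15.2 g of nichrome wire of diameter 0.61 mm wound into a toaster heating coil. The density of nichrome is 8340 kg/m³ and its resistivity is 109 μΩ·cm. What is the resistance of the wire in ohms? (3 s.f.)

ρ = 109 μΩ·cm = 1.09×10^-6 Ω·m
A = π(d/2)² = π(3.0500e-04 m)² = 2.9225e-07 m²
L = m/(density·A) = 0.0152/(8340×2.9225e-07) = 6.236 m
R = ρL/A = (1.09×10^-6)(6.236)/(2.9225e-07) = 23.3 Ω

23.3 Ω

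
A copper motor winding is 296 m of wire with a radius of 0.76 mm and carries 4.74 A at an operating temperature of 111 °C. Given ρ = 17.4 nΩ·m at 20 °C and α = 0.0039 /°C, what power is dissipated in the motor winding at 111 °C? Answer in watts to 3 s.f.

86.4 W

ρ = 17.4 nΩ·m = 1.74×10^-8 Ω·m
A = πr² = π(7.6000e-04 m)² = 1.815e-06 m²
R₍20₎ = ρL/A = (1.74×10^-8)(296)/(1.815e-06) = 2.838 Ω
R₍111₎ = R₍20₎(1 + αΔT) = 2.838 × (1 + 0.0039×91) = 3.846 Ω
P = I²R = (4.74)² × 3.846 = 86.4 W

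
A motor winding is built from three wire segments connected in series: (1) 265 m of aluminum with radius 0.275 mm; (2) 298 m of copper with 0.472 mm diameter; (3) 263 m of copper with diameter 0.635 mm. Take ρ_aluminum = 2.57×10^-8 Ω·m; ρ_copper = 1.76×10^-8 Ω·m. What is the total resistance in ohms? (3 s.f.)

73.3 Ω

Seg 1: A = πr² = π(2.7500e-04 m)² = 2.376e-07 m²
R_1 = (2.57×10^-8)(265)/(2.376e-07) = 28.67 Ω
Seg 2: A = π(d/2)² = π(2.3600e-04 m)² = 1.750e-07 m²
R_2 = (1.76×10^-8)(298)/(1.750e-07) = 29.97 Ω
Seg 3: A = π(d/2)² = π(3.1750e-04 m)² = 3.167e-07 m²
R_3 = (1.76×10^-8)(263)/(3.167e-07) = 14.62 Ω
R_total = R_1 + R_2 + R_3 = 73.3 Ω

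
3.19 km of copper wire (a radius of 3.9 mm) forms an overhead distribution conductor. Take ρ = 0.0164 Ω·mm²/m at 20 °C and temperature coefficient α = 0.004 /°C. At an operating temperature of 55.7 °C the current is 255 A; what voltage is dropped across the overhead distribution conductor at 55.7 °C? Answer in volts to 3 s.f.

ρ = 0.0164 Ω·mm²/m = 1.64×10^-8 Ω·m
A = πr² = π(3.9000e-03 m)² = 4.778e-05 m²
R₍20₎ = ρL/A = (1.64×10^-8)(3190)/(4.778e-05) = 1.095 Ω
R₍55.7₎ = R₍20₎(1 + αΔT) = 1.095 × (1 + 0.004×35.7) = 1.251 Ω
V = IR = 255 × 1.251 = 319 V

319 V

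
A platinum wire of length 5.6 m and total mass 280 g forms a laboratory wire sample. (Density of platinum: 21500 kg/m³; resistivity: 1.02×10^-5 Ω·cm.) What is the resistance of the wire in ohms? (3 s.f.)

0.246 Ω

ρ = 1.02×10^-5 Ω·cm = 1.02×10^-7 Ω·m
A = m/(density·L) = 0.28/(21500×5.6) = 2.3256e-06 m²
R = ρL/A = (1.02×10^-7)(5.6)/(2.3256e-06) = 0.246 Ω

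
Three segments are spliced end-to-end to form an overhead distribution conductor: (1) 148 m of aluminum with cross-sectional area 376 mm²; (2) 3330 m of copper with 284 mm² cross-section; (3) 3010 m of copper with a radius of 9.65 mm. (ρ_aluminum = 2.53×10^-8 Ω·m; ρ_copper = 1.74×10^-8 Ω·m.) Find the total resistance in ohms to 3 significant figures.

Seg 1: A = 376 mm² = 3.760e-04 m²
R_1 = (2.53×10^-8)(148)/(3.760e-04) = 0.009959 Ω
Seg 2: A = 284 mm² = 2.840e-04 m²
R_2 = (1.74×10^-8)(3330)/(2.840e-04) = 0.204 Ω
Seg 3: A = πr² = π(9.6500e-03 m)² = 2.926e-04 m²
R_3 = (1.74×10^-8)(3010)/(2.926e-04) = 0.179 Ω
R_total = R_1 + R_2 + R_3 = 0.393 Ω

0.393 Ω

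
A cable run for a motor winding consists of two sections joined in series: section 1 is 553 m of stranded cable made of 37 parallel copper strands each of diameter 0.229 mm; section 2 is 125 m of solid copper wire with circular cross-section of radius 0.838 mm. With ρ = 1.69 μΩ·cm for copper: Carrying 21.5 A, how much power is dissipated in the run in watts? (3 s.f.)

ρ = 1.69 μΩ·cm = 1.69×10^-8 Ω·m
Section 1: A_strand = π(1.1450e-04)² = 4.119e-08 m²; R₁ = ρL/(N·A_s) = (1.69×10^-8)(553)/(37×4.119e-08) = 6.133 Ω
Section 2: A = πr² = π(8.3800e-04 m)² = 2.206e-06 m²
R₂ = (1.69×10^-8)(125)/(2.206e-06) = 0.9575 Ω
R = R₁ + R₂ = 7.09 Ω
P = I²R = (21.5)² × 7.09 = 3280 W

3280 W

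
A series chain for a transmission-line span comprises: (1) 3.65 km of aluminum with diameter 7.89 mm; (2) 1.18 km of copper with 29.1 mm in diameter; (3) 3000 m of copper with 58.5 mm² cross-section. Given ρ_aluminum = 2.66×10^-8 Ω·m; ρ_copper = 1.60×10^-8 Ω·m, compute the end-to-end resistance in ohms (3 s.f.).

Seg 1: A = π(d/2)² = π(3.9450e-03 m)² = 4.889e-05 m²
R_1 = (2.66×10^-8)(3650)/(4.889e-05) = 1.986 Ω
Seg 2: A = π(d/2)² = π(1.4550e-02 m)² = 6.651e-04 m²
R_2 = (1.60×10^-8)(1180)/(6.651e-04) = 0.02839 Ω
Seg 3: A = 58.5 mm² = 5.850e-05 m²
R_3 = (1.60×10^-8)(3000)/(5.850e-05) = 0.8205 Ω
R_total = R_1 + R_2 + R_3 = 2.83 Ω

2.83 Ω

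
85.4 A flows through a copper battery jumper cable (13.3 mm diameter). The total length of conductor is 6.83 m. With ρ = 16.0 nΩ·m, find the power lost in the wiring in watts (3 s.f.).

ρ = 16.0 nΩ·m = 1.60×10^-8 Ω·m
A = π(d/2)² = π(6.6500e-03 m)² = 1.389e-04 m²
R = ρL/A = (1.60×10^-8)(6.83)/(1.389e-04) = 7.866×10^-4 Ω
P = I²R = (85.4)² × 7.866×10^-4 = 5.74 W

5.74 W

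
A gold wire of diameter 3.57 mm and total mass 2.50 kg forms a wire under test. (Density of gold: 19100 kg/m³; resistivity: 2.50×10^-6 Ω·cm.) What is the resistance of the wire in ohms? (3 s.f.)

0.0327 Ω

ρ = 2.50×10^-6 Ω·cm = 2.50×10^-8 Ω·m
A = π(d/2)² = π(1.7850e-03 m)² = 1.0010e-05 m²
L = m/(density·A) = 2.5/(19100×1.0010e-05) = 13.08 m
R = ρL/A = (2.50×10^-8)(13.08)/(1.0010e-05) = 0.0327 Ω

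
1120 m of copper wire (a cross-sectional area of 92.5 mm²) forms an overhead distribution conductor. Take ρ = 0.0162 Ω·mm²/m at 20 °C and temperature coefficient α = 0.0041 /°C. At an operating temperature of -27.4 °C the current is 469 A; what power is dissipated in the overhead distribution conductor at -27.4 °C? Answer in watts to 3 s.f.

34800 W

ρ = 0.0162 Ω·mm²/m = 1.62×10^-8 Ω·m
A = 92.5 mm² = 9.250e-05 m²
R₍20₎ = ρL/A = (1.62×10^-8)(1120)/(9.250e-05) = 0.1962 Ω
R₍-27.4₎ = R₍20₎(1 + αΔT) = 0.1962 × (1 + 0.0041×-47.4) = 0.158 Ω
P = I²R = (469)² × 0.158 = 34800 W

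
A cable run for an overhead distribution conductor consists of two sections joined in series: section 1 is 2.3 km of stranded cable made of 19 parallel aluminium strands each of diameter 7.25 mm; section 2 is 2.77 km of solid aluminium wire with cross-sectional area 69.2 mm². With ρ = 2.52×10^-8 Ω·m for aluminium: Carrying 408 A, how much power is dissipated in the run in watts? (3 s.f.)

Section 1: A_strand = π(3.6250e-03)² = 4.128e-05 m²; R₁ = ρL/(N·A_s) = (2.52×10^-8)(2300)/(19×4.128e-05) = 0.07389 Ω
Section 2: A = 69.2 mm² = 6.920e-05 m²
R₂ = (2.52×10^-8)(2770)/(6.920e-05) = 1.009 Ω
R = R₁ + R₂ = 1.083 Ω
P = I²R = (408)² × 1.083 = 1.80×10^5 W

1.80×10^5 W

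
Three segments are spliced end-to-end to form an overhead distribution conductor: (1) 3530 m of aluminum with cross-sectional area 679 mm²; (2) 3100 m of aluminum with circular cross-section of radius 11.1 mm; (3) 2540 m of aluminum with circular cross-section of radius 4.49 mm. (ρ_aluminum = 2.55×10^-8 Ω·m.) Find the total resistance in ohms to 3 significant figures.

Seg 1: A = 679 mm² = 6.790e-04 m²
R_1 = (2.55×10^-8)(3530)/(6.790e-04) = 0.1326 Ω
Seg 2: A = πr² = π(1.1100e-02 m)² = 3.871e-04 m²
R_2 = (2.55×10^-8)(3100)/(3.871e-04) = 0.2042 Ω
Seg 3: A = πr² = π(4.4900e-03 m)² = 6.333e-05 m²
R_3 = (2.55×10^-8)(2540)/(6.333e-05) = 1.023 Ω
R_total = R_1 + R_2 + R_3 = 1.36 Ω

1.36 Ω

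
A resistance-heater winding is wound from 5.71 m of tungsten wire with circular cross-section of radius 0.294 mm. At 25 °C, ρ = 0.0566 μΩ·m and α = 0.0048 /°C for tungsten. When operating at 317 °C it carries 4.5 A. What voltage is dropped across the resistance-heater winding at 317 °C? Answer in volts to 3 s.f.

ρ = 0.0566 μΩ·m = 5.66×10^-8 Ω·m
A = πr² = π(2.9400e-04 m)² = 2.715e-07 m²
R₍25₎ = ρL/A = (5.66×10^-8)(5.71)/(2.715e-07) = 1.19 Ω
R₍317₎ = R₍25₎(1 + αΔT) = 1.19 × (1 + 0.0048×292) = 2.858 Ω
V = IR = 4.5 × 2.858 = 12.9 V

12.9 V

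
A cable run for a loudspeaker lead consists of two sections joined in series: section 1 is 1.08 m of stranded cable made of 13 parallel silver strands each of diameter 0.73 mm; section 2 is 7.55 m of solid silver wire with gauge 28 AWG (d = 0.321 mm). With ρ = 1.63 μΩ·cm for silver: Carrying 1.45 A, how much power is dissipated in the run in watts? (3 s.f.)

3.20 W

ρ = 1.63 μΩ·cm = 1.63×10^-8 Ω·m
Section 1: A_strand = π(3.6500e-04)² = 4.185e-07 m²; R₁ = ρL/(N·A_s) = (1.63×10^-8)(1.08)/(13×4.185e-07) = 0.003235 Ω
Section 2: A = π(0.321/2 mm)² = π(1.6050e-04 m)² = 8.093e-08 m²
R₂ = (1.63×10^-8)(7.55)/(8.093e-08) = 1.521 Ω
R = R₁ + R₂ = 1.524 Ω
P = I²R = (1.45)² × 1.524 = 3.20 W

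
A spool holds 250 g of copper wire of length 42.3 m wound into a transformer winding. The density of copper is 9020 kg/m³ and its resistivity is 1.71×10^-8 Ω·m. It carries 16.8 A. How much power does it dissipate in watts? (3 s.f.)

A = m/(density·L) = 0.25/(9020×42.3) = 6.5523e-07 m²
R = ρL/A = (1.71×10^-8)(42.3)/(6.5523e-07) = 1.104 Ω
P = I²R = (16.8)² × 1.104 = 312 W

312 W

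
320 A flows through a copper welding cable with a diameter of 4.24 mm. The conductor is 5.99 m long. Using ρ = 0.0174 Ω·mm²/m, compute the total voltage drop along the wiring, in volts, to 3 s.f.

ρ = 0.0174 Ω·mm²/m = 1.74×10^-8 Ω·m
A = π(d/2)² = π(2.1200e-03 m)² = 1.412e-05 m²
R = ρL/A = (1.74×10^-8)(5.99)/(1.412e-05) = 0.007382 Ω
V = IR = 320 × 0.007382 = 2.36 V

2.36 V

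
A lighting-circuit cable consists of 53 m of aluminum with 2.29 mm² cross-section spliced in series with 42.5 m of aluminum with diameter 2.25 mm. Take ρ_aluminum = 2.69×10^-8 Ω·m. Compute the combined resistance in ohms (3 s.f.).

Segment 1: A = 2.29 mm² = 2.290e-06 m²
R₁ = ρL/A = (2.69×10^-8)(53)/(2.290e-06) = 0.6226 Ω
Segment 2: A = π(d/2)² = π(1.1250e-03 m)² = 3.976e-06 m²
R₂ = (2.69×10^-8)(42.5)/(3.976e-06) = 0.2875 Ω
R = R₁ + R₂ = 0.910 Ω

0.910 Ω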